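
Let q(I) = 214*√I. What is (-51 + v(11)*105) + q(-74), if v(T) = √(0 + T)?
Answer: -51 + 105*√11 + 214*I*√74 ≈ 297.25 + 1840.9*I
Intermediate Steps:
v(T) = √T
(-51 + v(11)*105) + q(-74) = (-51 + √11*105) + 214*√(-74) = (-51 + 105*√11) + 214*(I*√74) = (-51 + 105*√11) + 214*I*√74 = -51 + 105*√11 + 214*I*√74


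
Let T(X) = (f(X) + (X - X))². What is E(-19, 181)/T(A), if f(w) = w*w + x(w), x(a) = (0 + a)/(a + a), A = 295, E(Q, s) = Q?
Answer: -76/30293750601 ≈ -2.5088e-9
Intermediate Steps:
x(a) = ½ (x(a) = a/((2*a)) = a*(1/(2*a)) = ½)
f(w) = ½ + w² (f(w) = w*w + ½ = w² + ½ = ½ + w²)
T(X) = (½ + X²)² (T(X) = ((½ + X²) + (X - X))² = ((½ + X²) + 0)² = (½ + X²)²)
E(-19, 181)/T(A) = -19*4/(1 + 2*295²)² = -19*4/(1 + 2*87025)² = -19*4/(1 + 174050)² = -19/((¼)*174051²) = -19/((¼)*30293750601) = -19/30293750601/4 = -19*4/30293750601 = -76/30293750601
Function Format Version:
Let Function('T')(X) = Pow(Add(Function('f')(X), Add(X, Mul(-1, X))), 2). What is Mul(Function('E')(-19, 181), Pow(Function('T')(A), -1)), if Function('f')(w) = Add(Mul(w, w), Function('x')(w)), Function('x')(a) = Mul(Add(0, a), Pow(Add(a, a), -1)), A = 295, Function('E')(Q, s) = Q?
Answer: Rational(-76, 30293750601) ≈ -2.5088e-9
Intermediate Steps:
Function('x')(a) = Rational(1, 2) (Function('x')(a) = Mul(a, Pow(Mul(2, a), -1)) = Mul(a, Mul(Rational(1, 2), Pow(a, -1))) = Rational(1, 2))
Function('f')(w) = Add(Rational(1, 2), Pow(w, 2)) (Function('f')(w) = Add(Mul(w, w), Rational(1, 2)) = Add(Pow(w, 2), Rational(1, 2)) = Add(Rational(1, 2), Pow(w, 2)))
Function('T')(X) = Pow(Add(Rational(1, 2), Pow(X, 2)), 2) (Function('T')(X) = Pow(Add(Add(Rational(1, 2), Pow(X, 2)), Add(X, Mul(-1, X))), 2) = Pow(Add(Add(Rational(1, 2), Pow(X, 2)), 0), 2) = Pow(Add(Rational(1, 2), Pow(X, 2)), 2))
Mul(Function('E')(-19, 181), Pow(Function('T')(A), -1)) = Mul(-19, Pow(Mul(Rational(1, 4), Pow(Add(1, Mul(2, Pow(295, 2))), 2)), -1)) = Mul(-19, Pow(Mul(Rational(1, 4), Pow(Add(1, Mul(2, 87025)), 2)), -1)) = Mul(-19, Pow(Mul(Rational(1, 4), Pow(Add(1, 174050), 2)), -1)) = Mul(-19, Pow(Mul(Rational(1, 4), Pow(174051, 2)), -1)) = Mul(-19, Pow(Mul(Rational(1, 4), 30293750601), -1)) = Mul(-19, Pow(Rational(30293750601, 4), -1)) = Mul(-19, Rational(4, 30293750601)) = Rational(-76, 30293750601)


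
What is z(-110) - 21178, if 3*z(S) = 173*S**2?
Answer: 2029766/3 ≈ 6.7659e+5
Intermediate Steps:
z(S) = 173*S**2/3 (z(S) = (173*S**2)/3 = 173*S**2/3)
z(-110) - 21178 = (173/3)*(-110)**2 - 21178 = (173/3)*12100 - 21178 = 2093300/3 - 21178 = 2029766/3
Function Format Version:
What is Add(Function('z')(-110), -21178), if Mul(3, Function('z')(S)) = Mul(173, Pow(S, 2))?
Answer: Rational(2029766, 3) ≈ 6.7659e+5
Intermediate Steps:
Function('z')(S) = Mul(Rational(173, 3), Pow(S, 2)) (Function('z')(S) = Mul(Rational(1, 3), Mul(173, Pow(S, 2))) = Mul(Rational(173, 3), Pow(S, 2)))
Add(Function('z')(-110), -21178) = Add(Mul(Rational(173, 3), Pow(-110, 2)), -21178) = Add(Mul(Rational(173, 3), 12100), -21178) = Add(Rational(2093300, 3), -21178) = Rational(2029766, 3)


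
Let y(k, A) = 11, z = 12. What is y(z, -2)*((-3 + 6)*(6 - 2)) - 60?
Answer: 72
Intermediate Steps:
y(z, -2)*((-3 + 6)*(6 - 2)) - 60 = 11*((-3 + 6)*(6 - 2)) - 60 = 11*(3*4) - 60 = 11*12 - 60 = 132 - 60 = 72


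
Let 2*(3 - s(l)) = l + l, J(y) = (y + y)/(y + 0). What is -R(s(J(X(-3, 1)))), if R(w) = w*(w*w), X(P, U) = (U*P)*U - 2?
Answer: -1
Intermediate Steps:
X(P, U) = -2 + P*U² (X(P, U) = (P*U)*U - 2 = P*U² - 2 = -2 + P*U²)
J(y) = 2 (J(y) = (2*y)/y = 2)
s(l) = 3 - l (s(l) = 3 - (l + l)/2 = 3 - l)
R(w) = w³ (R(w) = w*w² = w³)
-R(s(J(X(-3, 1)))) = -(3 - 1*2)³ = -(3 - 2)³ = -1*1³ = -1*1 = -1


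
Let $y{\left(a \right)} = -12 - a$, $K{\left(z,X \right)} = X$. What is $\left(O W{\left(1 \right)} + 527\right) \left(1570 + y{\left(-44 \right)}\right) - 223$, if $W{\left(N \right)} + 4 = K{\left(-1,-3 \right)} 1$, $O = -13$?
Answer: $989813$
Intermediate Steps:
$W{\left(N \right)} = -7$ ($W{\left(N \right)} = -4 - 3 = -7$)
$\left(O W{\left(1 \right)} + 527\right) \left(1570 + y{\left(-44 \right)}\right) - 223 = \left(\left(-13\right) \left(-7\right) + 527\right) \left(1570 - -32\right) - 223 = \left(91 + 527\right) \left(1570 + \left(-12 + 44\right)\right) - 223 = 618 \left(1570 + 32\right) - 223 = 618 \cdot 1602 - 223 = 990036 - 223 = 989813$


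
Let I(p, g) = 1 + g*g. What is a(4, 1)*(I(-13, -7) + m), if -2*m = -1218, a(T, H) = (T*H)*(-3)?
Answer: -7908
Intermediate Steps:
I(p, g) = 1 + g²
a(T, H) = -3*H*T (a(T, H) = (H*T)*(-3) = -3*H*T)
m = 609 (m = -½*(-1218) = 609)
a(4, 1)*(I(-13, -7) + m) = (-3*1*4)*((1 + (-7)²) + 609) = -12*((1 + 49) + 609) = -12*(50 + 609) = -12*659 = -7908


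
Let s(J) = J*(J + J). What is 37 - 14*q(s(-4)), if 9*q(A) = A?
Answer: -115/9 ≈ -12.778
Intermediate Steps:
s(J) = 2*J² (s(J) = J*(2*J) = 2*J²)
q(A) = A/9
37 - 14*q(s(-4)) = 37 - 14*2*(-4)²/9 = 37 - 14*2*16/9 = 37 - 14*32/9 = 37 - 448/9 = -115/9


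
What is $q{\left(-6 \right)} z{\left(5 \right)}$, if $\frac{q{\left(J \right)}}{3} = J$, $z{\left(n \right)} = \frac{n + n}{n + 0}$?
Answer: $-36$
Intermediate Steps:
$z{\left(n \right)} = 2$ ($z{\left(n \right)} = \frac{2 n}{n} = 2$)
$q{\left(J \right)} = 3 J$
$q{\left(-6 \right)} z{\left(5 \right)} = 3 \left(-6\right) 2 = \left(-18\right) 2 = -36$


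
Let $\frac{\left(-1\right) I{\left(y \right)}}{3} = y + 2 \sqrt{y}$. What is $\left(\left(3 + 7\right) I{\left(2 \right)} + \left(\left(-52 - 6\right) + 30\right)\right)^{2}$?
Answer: $14944 + 10560 \sqrt{2} \approx 29878.0$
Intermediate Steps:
$I{\left(y \right)} = - 6 \sqrt{y} - 3 y$ ($I{\left(y \right)} = - 3 \left(y + 2 \sqrt{y}\right) = - 6 \sqrt{y} - 3 y$)
$\left(\left(3 + 7\right) I{\left(2 \right)} + \left(\left(-52 - 6\right) + 30\right)\right)^{2} = \left(\left(3 + 7\right) \left(- 6 \sqrt{2} - 6\right) + \left(\left(-52 - 6\right) + 30\right)\right)^{2} = \left(10 \left(- 6 \sqrt{2} - 6\right) + \left(-58 + 30\right)\right)^{2} = \left(10 \left(-6 - 6 \sqrt{2}\right) - 28\right)^{2} = \left(\left(-60 - 60 \sqrt{2}\right) - 28\right)^{2} = \left(-88 - 60 \sqrt{2}\right)^{2}$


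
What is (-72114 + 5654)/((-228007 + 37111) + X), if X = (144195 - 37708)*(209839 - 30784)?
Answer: -66460/19066838889 ≈ -3.4856e-6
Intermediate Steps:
X = 19067029785 (X = 106487*179055 = 19067029785)
(-72114 + 5654)/((-228007 + 37111) + X) = (-72114 + 5654)/((-228007 + 37111) + 19067029785) = -66460/(-190896 + 19067029785) = -66460/19066838889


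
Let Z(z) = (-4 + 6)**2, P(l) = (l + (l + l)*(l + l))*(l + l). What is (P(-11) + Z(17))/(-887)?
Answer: 10402/887 ≈ 11.727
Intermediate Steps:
P(l) = 2*l*(l + 4*l**2) (P(l) = (l + (2*l)*(2*l))*(2*l) = (l + 4*l**2)*(2*l) = 2*l*(l + 4*l**2))
Z(z) = 4 (Z(z) = 2**2 = 4)
(P(-11) + Z(17))/(-887) = ((-11)**2*(2 + 8*(-11)) + 4)/(-887) = (121*(2 - 88) + 4)*(-1/887) = (121*(-86) + 4)*(-1/887) = (-10406 + 4)*(-1/887) = -10402*(-1/887) = 10402/887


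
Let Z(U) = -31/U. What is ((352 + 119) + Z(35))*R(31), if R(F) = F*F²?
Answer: 490181114/35 ≈ 1.4005e+7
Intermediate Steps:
R(F) = F³
((352 + 119) + Z(35))*R(31) = ((352 + 119) - 31/35)*31³ = (471 - 31*1/35)*29791 = (471 - 31/35)*29791 = (16454/35)*29791 = 490181114/35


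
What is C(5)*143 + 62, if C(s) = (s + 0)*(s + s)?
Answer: 7212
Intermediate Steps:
C(s) = 2*s**2 (C(s) = s*(2*s) = 2*s**2)
C(5)*143 + 62 = (2*5**2)*143 + 62 = (2*25)*143 + 62 = 50*143 + 62 = 7150 + 62 = 7212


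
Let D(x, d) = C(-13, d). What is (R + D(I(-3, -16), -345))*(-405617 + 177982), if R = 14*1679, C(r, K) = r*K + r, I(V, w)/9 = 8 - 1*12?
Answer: -6368772030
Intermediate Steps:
I(V, w) = -36 (I(V, w) = 9*(8 - 1*12) = 9*(8 - 12) = 9*(-4) = -36)
C(r, K) = r + K*r (C(r, K) = K*r + r = r + K*r)
D(x, d) = -13 - 13*d (D(x, d) = -13*(1 + d) = -13 - 13*d)
R = 23506
(R + D(I(-3, -16), -345))*(-405617 + 177982) = (23506 + (-13 - 13*(-345)))*(-405617 + 177982) = (23506 + (-13 + 4485))*(-227635) = (23506 + 4472)*(-227635) = 27978*(-227635) = -6368772030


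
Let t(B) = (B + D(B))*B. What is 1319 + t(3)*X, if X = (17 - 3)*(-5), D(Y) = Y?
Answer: 59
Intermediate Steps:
X = -70 (X = 14*(-5) = -70)
t(B) = 2*B² (t(B) = (B + B)*B = (2*B)*B = 2*B²)
1319 + t(3)*X = 1319 + (2*3²)*(-70) = 1319 + (2*9)*(-70) = 1319 + 18*(-70) = 1319 - 1260 = 59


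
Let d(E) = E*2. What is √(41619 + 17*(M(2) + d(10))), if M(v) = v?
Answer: 7*√857 ≈ 204.92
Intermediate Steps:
d(E) = 2*E
√(41619 + 17*(M(2) + d(10))) = √(41619 + 17*(2 + 2*10)) = √(41619 + 17*(2 + 20)) = √(41619 + 17*22) = √(41619 + 374) = √41993 = 7*√857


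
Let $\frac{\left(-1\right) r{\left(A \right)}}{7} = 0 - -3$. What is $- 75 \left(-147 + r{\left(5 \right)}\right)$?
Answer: $12600$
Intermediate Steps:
$r{\left(A \right)} = -21$ ($r{\left(A \right)} = - 7 \left(0 - -3\right) = - 7 \left(0 + 3\right) = \left(-7\right) 3 = -21$)
$- 75 \left(-147 + r{\left(5 \right)}\right) = - 75 \left(-147 - 21\right) = \left(-75\right) \left(-168\right) = 12600$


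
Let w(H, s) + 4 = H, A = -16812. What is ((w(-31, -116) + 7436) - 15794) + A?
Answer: -25205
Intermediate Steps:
w(H, s) = -4 + H
((w(-31, -116) + 7436) - 15794) + A = (((-4 - 31) + 7436) - 15794) - 16812 = ((-35 + 7436) - 15794) - 16812 = (7401 - 15794) - 16812 = -8393 - 16812 = -25205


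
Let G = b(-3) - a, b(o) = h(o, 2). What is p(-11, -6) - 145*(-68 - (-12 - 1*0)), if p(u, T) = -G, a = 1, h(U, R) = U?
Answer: 8124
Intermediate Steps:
b(o) = o
G = -4 (G = -3 - 1*1 = -3 - 1 = -4)
p(u, T) = 4 (p(u, T) = -1*(-4) = 4)
p(-11, -6) - 145*(-68 - (-12 - 1*0)) = 4 - 145*(-68 - (-12 - 1*0)) = 4 - 145*(-68 - (-12 + 0)) = 4 - 145*(-68 - 1*(-12)) = 4 - 145*(-68 + 12) = 4 - 145*(-56) = 4 + 8120 = 8124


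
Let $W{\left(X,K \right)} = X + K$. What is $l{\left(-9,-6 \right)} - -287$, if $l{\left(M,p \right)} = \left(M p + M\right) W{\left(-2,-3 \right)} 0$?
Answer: $287$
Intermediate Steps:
$W{\left(X,K \right)} = K + X$
$l{\left(M,p \right)} = 0$ ($l{\left(M,p \right)} = \left(M p + M\right) \left(-3 - 2\right) 0 = \left(M + M p\right) \left(-5\right) 0 = \left(- 5 M - 5 M p\right) 0 = 0$)
$l{\left(-9,-6 \right)} - -287 = 0 - -287 = 0 + 287 = 287$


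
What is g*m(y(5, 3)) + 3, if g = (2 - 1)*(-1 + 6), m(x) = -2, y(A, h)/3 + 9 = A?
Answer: -7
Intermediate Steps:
y(A, h) = -27 + 3*A
g = 5 (g = 1*5 = 5)
g*m(y(5, 3)) + 3 = 5*(-2) + 3 = -10 + 3 = -7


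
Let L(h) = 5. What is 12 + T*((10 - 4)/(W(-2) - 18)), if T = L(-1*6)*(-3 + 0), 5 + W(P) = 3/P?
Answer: 768/49 ≈ 15.673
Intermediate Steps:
W(P) = -5 + 3/P
T = -15 (T = 5*(-3 + 0) = 5*(-3) = -15)
12 + T*((10 - 4)/(W(-2) - 18)) = 12 - 15*(10 - 4)/((-5 + 3/(-2)) - 18) = 12 - 90/((-5 + 3*(-½)) - 18) = 12 - 90/((-5 - 3/2) - 18) = 12 - 90/(-13/2 - 18) = 12 - 90/(-49/2) = 12 - 90*(-2)/49 = 12 - 15*(-12/49) = 12 + 180/49 = 768/49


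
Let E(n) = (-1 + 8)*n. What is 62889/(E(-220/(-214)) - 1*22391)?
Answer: -6729123/2395067 ≈ -2.8096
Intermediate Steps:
E(n) = 7*n
62889/(E(-220/(-214)) - 1*22391) = 62889/(7*(-220/(-214)) - 1*22391) = 62889/(7*(-220*(-1/214)) - 22391) = 62889/(7*(110/107) - 22391) = 62889/(770/107 - 22391) = 62889/(-2395067/107) = 62889*(-107/2395067) = -6729123/2395067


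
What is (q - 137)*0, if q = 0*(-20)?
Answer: 0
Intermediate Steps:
q = 0
(q - 137)*0 = (0 - 137)*0 = -137*0 = 0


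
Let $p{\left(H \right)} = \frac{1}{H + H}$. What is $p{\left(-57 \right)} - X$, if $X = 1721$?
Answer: $- \frac{196195}{114} \approx -1721.0$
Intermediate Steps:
$p{\left(H \right)} = \frac{1}{2 H}$
$p{\left(-57 \right)} - X = \frac{1}{2 \left(-57\right)} - 1721 = \frac{1}{2} \left(- \frac{1}{57}\right) - 1721 = - \frac{1}{114} - 1721 = - \frac{196195}{114}$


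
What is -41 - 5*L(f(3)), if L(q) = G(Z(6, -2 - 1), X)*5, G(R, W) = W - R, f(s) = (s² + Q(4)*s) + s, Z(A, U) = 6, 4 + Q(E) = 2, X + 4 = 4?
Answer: 109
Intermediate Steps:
X = 0 (X = -4 + 4 = 0)
Q(E) = -2 (Q(E) = -4 + 2 = -2)
f(s) = s² - s (f(s) = (s² - 2*s) + s = s² - s)
L(q) = -30 (L(q) = (0 - 1*6)*5 = (0 - 6)*5 = -6*5 = -30)
-41 - 5*L(f(3)) = -41 - 5*(-30) = -41 + 150 = 109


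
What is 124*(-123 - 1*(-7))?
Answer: -14384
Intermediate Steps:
124*(-123 - 1*(-7)) = 124*(-123 + 7) = 124*(-116) = -14384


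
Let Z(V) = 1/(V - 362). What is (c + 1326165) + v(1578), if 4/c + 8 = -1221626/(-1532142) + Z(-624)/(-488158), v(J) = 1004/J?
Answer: 163465237190608527394595/123261605621406273 ≈ 1.3262e+6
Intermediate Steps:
Z(V) = 1/(-362 + V)
c = -86759575434576/156225102181757 (c = 4/(-8 + (-1221626/(-1532142) + 1/(-362 - 624*(-488158)))) = 4/(-8 + (-1221626*(-1/1532142) - 1/488158/(-986))) = 4/(-8 + (610813/766071 - 1/986*(-1/488158))) = 4/(-8 + (610813/766071 + 1/481323788)) = 4/(-8 + 17294048687395/21689893858644) = 4/(-156225102181757/21689893858644) = 4*(-21689893858644/156225102181757) = -86759575434576/156225102181757 ≈ -0.55535)
(c + 1326165) + v(1578) = (-86759575434576/156225102181757 + 1326165) + 1004/1578 = 207180175875294337329/156225102181757 + 1004*(1/1578) = 207180175875294337329/156225102181757 + 502/789 = 163465237190608527394595/123261605621406273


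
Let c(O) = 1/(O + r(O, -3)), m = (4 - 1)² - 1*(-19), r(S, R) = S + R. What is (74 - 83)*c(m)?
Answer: -9/53 ≈ -0.16981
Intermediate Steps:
r(S, R) = R + S
m = 28 (m = 3² + 19 = 9 + 19 = 28)
c(O) = 1/(-3 + 2*O) (c(O) = 1/(O + (-3 + O)) = 1/(-3 + 2*O))
(74 - 83)*c(m) = (74 - 83)/(-3 + 2*28) = -9/(-3 + 56) = -9/53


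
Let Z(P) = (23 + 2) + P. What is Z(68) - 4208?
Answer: -4115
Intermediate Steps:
Z(P) = 25 + P
Z(68) - 4208 = (25 + 68) - 4208 = 93 - 4208 = -4115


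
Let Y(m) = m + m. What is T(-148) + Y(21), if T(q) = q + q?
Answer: -254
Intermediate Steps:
Y(m) = 2*m
T(q) = 2*q
T(-148) + Y(21) = 2*(-148) + 2*21 = -296 + 42 = -254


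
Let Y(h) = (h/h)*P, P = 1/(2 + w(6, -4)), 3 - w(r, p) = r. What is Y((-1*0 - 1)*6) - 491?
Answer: -492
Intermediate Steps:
w(r, p) = 3 - r
P = -1 (P = 1/(2 + (3 - 1*6)) = 1/(2 + (3 - 6)) = 1/(2 - 3) = 1/(-1) = -1)
Y(h) = -1 (Y(h) = (h/h)*(-1) = 1*(-1) = -1)
Y((-1*0 - 1)*6) - 491 = -1 - 491 = -492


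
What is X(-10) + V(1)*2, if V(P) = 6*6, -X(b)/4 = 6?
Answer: 48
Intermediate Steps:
X(b) = -24 (X(b) = -4*6 = -24)
V(P) = 36
X(-10) + V(1)*2 = -24 + 36*2 = -24 + 72 = 48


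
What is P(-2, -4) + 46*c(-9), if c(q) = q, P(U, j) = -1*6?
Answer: -420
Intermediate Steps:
P(U, j) = -6
P(-2, -4) + 46*c(-9) = -6 + 46*(-9) = -6 - 414 = -420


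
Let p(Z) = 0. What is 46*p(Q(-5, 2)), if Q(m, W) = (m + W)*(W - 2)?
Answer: 0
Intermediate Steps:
Q(m, W) = (-2 + W)*(W + m) (Q(m, W) = (W + m)*(-2 + W) = (-2 + W)*(W + m))
46*p(Q(-5, 2)) = 46*0 = 0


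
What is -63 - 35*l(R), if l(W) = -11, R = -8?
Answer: 322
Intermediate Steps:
-63 - 35*l(R) = -63 - 35*(-11) = -63 + 385 = 322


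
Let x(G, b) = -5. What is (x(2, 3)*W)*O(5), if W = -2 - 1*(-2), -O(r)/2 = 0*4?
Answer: 0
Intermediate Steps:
O(r) = 0 (O(r) = -0*4 = -2*0 = 0)
W = 0 (W = -2 + 2 = 0)
(x(2, 3)*W)*O(5) = -5*0*0 = 0*0 = 0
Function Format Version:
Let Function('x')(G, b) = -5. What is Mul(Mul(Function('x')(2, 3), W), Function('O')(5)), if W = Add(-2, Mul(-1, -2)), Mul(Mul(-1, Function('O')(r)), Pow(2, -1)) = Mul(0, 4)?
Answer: 0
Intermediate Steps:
Function('O')(r) = 0 (Function('O')(r) = Mul(-2, Mul(0, 4)) = Mul(-2, 0) = 0)
W = 0 (W = Add(-2, 2) = 0)
Mul(Mul(Function('x')(2, 3), W), Function('O')(5)) = Mul(Mul(-5, 0), 0) = Mul(0, 0) = 0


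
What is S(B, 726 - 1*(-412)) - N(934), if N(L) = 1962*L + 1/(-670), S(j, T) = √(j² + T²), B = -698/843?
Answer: -1227780359/670 + 2*√230080552690/843 ≈ -1.8314e+6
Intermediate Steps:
B = -698/843 (B = -698*1/843 = -698/843 ≈ -0.82800)
S(j, T) = √(T² + j²)
N(L) = -1/670 + 1962*L (N(L) = 1962*L - 1/670 = -1/670 + 1962*L)
S(B, 726 - 1*(-412)) - N(934) = √((726 - 1*(-412))² + (-698/843)²) - (-1/670 + 1962*934) = √((726 + 412)² + 487204/710649) - (-1/670 + 1832508) = √(1138² + 487204/710649) - 1*1227780359/670 = √(1295044 + 487204/710649) - 1227780359/670 = √(920322210760/710649) - 1227780359/670 = 2*√230080552690/843 - 1227780359/670 = -1227780359/670 + 2*√230080552690/843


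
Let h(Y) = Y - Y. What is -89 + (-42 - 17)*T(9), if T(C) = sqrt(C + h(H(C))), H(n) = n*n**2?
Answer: -266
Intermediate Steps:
H(n) = n**3
h(Y) = 0
T(C) = sqrt(C) (T(C) = sqrt(C + 0) = sqrt(C))
-89 + (-42 - 17)*T(9) = -89 + (-42 - 17)*sqrt(9) = -89 - 59*3 = -89 - 177 = -266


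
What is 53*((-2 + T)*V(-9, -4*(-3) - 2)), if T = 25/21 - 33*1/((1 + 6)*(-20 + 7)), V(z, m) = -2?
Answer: 12932/273 ≈ 47.370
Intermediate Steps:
T = 424/273 (T = 25*(1/21) - 33/((-13*7)) = 25/21 - 33/(-91) = 25/21 - 33*(-1/91) = 25/21 + 33/91 = 424/273 ≈ 1.5531)
53*((-2 + T)*V(-9, -4*(-3) - 2)) = 53*((-2 + 424/273)*(-2)) = 53*(-122/273*(-2)) = 53*(244/273) = 12932/273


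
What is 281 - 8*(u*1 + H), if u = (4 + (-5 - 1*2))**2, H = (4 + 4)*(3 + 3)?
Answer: -175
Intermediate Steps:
H = 48 (H = 8*6 = 48)
u = 9 (u = (4 + (-5 - 2))**2 = (4 - 7)**2 = (-3)**2 = 9)
281 - 8*(u*1 + H) = 281 - 8*(9*1 + 48) = 281 - 8*(9 + 48) = 281 - 8*57 = 281 - 1*456 = 281 - 456 = -175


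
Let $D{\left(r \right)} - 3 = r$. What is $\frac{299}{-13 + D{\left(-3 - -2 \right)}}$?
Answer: $- \frac{299}{11} \approx -27.182$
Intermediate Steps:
$D{\left(r \right)} = 3 + r$
$\frac{299}{-13 + D{\left(-3 - -2 \right)}} = \frac{299}{-13 + \left(3 - 1\right)} = \frac{299}{-13 + 2} = \frac{299}{-11} = 299 \left(- \frac{1}{11}\right) = - \frac{299}{11}$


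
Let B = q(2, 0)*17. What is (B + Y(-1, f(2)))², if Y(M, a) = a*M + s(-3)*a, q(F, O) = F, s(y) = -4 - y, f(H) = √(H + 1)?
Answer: 1168 - 136*√3 ≈ 932.44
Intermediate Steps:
f(H) = √(1 + H)
Y(M, a) = -a + M*a (Y(M, a) = a*M + (-4 - 1*(-3))*a = M*a + (-4 + 3)*a = M*a - a = -a + M*a)
B = 34 (B = 2*17 = 34)
(B + Y(-1, f(2)))² = (34 + √(1 + 2)*(-1 - 1))² = (34 + √3*(-2))² = (34 - 2*√3)²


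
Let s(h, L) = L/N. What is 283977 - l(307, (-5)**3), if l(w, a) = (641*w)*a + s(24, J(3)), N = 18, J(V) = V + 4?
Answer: 447882329/18 ≈ 2.4882e+7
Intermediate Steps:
J(V) = 4 + V
s(h, L) = L/18
l(w, a) = 7/18 + 641*a*w (l(w, a) = (641*w)*a + (4 + 3)/18 = 641*a*w + (1/18)*7 = 641*a*w + 7/18 = 7/18 + 641*a*w)
283977 - l(307, (-5)**3) = 283977 - (7/18 + 641*(-5)**3*307) = 283977 - (7/18 + 641*(-125)*307) = 283977 - (7/18 - 24598375) = 283977 - 1*(-442770743/18) = 283977 + 442770743/18 = 447882329/18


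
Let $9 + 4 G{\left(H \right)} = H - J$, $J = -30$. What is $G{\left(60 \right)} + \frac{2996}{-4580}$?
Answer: $\frac{89749}{4580} \approx 19.596$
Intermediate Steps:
$G{\left(H \right)} = \frac{21}{4} + \frac{H}{4}$ ($G{\left(H \right)} = - \frac{9}{4} + \frac{H - -30}{4} = - \frac{9}{4} + \frac{H + 30}{4} = - \frac{9}{4} + \frac{30 + H}{4} = - \frac{9}{4} + \left(\frac{15}{2} + \frac{H}{4}\right) = \frac{21}{4} + \frac{H}{4}$)
$G{\left(60 \right)} + \frac{2996}{-4580} = \left(\frac{21}{4} + \frac{1}{4} \cdot 60\right) + \frac{2996}{-4580} = \left(\frac{21}{4} + 15\right) + 2996 \left(- \frac{1}{4580}\right) = \frac{81}{4} - \frac{749}{1145} = \frac{89749}{4580}$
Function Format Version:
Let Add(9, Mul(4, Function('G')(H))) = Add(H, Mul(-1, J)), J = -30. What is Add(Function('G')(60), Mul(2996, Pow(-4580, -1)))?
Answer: Rational(89749, 4580) ≈ 19.596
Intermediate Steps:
Function('G')(H) = Add(Rational(21, 4), Mul(Rational(1, 4), H)) (Function('G')(H) = Add(Rational(-9, 4), Mul(Rational(1, 4), Add(H, Mul(-1, -30)))) = Add(Rational(-9, 4), Mul(Rational(1, 4), Add(H, 30))) = Add(Rational(-9, 4), Mul(Rational(1, 4), Add(30, H))) = Add(Rational(-9, 4), Add(Rational(15, 2), Mul(Rational(1, 4), H))) = Add(Rational(21, 4), Mul(Rational(1, 4), H)))
Add(Function('G')(60), Mul(2996, Pow(-4580, -1))) = Add(Add(Rational(21, 4), Mul(Rational(1, 4), 60)), Mul(2996, Pow(-4580, -1))) = Add(Add(Rational(21, 4), 15), Mul(2996, Rational(-1, 4580))) = Add(Rational(81, 4), Rational(-749, 1145)) = Rational(89749, 4580)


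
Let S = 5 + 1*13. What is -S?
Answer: -18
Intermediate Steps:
S = 18 (S = 5 + 13 = 18)
-S = -1*18 = -18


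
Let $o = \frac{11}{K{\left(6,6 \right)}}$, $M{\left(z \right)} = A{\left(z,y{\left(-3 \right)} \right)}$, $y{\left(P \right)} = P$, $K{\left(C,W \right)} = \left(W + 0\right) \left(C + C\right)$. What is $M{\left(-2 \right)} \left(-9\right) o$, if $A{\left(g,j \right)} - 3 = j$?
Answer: $0$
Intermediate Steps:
$K{\left(C,W \right)} = 2 C W$ ($K{\left(C,W \right)} = W 2 C = 2 C W$)
$A{\left(g,j \right)} = 3 + j$
$M{\left(z \right)} = 0$ ($M{\left(z \right)} = 3 - 3 = 0$)
$o = \frac{11}{72}$ ($o = \frac{11}{2 \cdot 6 \cdot 6} = \frac{11}{72} \approx 0.15278$)
$M{\left(-2 \right)} \left(-9\right) o = 0 \left(-9\right) \frac{11}{72} = 0 \cdot \frac{11}{72} = 0$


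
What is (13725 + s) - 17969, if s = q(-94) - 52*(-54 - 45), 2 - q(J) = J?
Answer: 1000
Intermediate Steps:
q(J) = 2 - J
s = 5244 (s = (2 - 1*(-94)) - 52*(-54 - 45) = (2 + 94) - 52*(-99) = 96 + 5148 = 5244)
(13725 + s) - 17969 = (13725 + 5244) - 17969 = 18969 - 17969 = 1000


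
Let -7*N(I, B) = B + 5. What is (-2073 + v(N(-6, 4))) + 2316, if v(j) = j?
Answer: 1692/7 ≈ 241.71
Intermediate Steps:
N(I, B) = -5/7 - B/7 (N(I, B) = -(B + 5)/7 = -(5 + B)/7 = -5/7 - B/7)
(-2073 + v(N(-6, 4))) + 2316 = (-2073 + (-5/7 - ⅐*4)) + 2316 = (-2073 + (-5/7 - 4/7)) + 2316 = (-2073 - 9/7) + 2316 = -14520/7 + 2316 = 1692/7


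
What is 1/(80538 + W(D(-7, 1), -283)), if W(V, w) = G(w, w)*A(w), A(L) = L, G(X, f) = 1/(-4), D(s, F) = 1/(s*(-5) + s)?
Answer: 4/322435 ≈ 1.2406e-5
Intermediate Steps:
D(s, F) = -1/(4*s) (D(s, F) = 1/(-5*s + s) = 1/(-4*s) = -1/(4*s))
G(X, f) = -¼ (G(X, f) = 1*(-¼) = -¼)
W(V, w) = -w/4
1/(80538 + W(D(-7, 1), -283)) = 1/(80538 - ¼*(-283)) = 1/(80538 + 283/4) = 1/(322435/4) = 4/322435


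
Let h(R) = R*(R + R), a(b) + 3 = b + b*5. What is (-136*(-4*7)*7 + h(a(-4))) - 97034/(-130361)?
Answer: 523580884/18623 ≈ 28115.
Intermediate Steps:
a(b) = -3 + 6*b (a(b) = -3 + (b + b*5) = -3 + (b + 5*b) = -3 + 6*b)
h(R) = 2*R² (h(R) = R*(2*R) = 2*R²)
(-136*(-4*7)*7 + h(a(-4))) - 97034/(-130361) = (-136*(-4*7)*7 + 2*(-3 + 6*(-4))²) - 97034/(-130361) = (-(-3808)*7 + 2*(-3 - 24)²) - 97034*(-1)/130361 = (-136*(-196) + 2*(-27)²) - 1*(-13862/18623) = (26656 + 2*729) + 13862/18623 = (26656 + 1458) + 13862/18623 = 28114 + 13862/18623 = 523580884/18623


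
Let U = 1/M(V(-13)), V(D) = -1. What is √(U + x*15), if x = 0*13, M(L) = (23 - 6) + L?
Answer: ¼ ≈ 0.25000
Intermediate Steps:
M(L) = 17 + L
x = 0
U = 1/16 (U = 1/(17 - 1) = 1/16 ≈ 0.062500)
√(U + x*15) = √(1/16 + 0*15) = √(1/16 + 0) = √(1/16) = ¼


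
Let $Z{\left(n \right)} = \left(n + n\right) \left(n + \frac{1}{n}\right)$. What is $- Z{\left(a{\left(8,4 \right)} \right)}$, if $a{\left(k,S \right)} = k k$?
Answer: $-8194$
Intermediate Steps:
$a{\left(k,S \right)} = k^{2}$
$Z{\left(n \right)} = 2 n \left(n + \frac{1}{n}\right)$
$- Z{\left(a{\left(8,4 \right)} \right)} = - (2 + 2 \left(8^{2}\right)^{2}) = - (2 + 2 \cdot 64^{2}) = - (2 + 2 \cdot 4096) = - (2 + 8192) = \left(-1\right) 8194 = -8194$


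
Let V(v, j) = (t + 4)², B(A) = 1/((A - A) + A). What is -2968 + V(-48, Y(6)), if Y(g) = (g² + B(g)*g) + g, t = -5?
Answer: -2967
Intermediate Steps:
B(A) = 1/A (B(A) = 1/(0 + A) = 1/A)
Y(g) = 1 + g + g² (Y(g) = (g² + g/g) + g = (g² + 1) + g = (1 + g²) + g = 1 + g + g²)
V(v, j) = 1 (V(v, j) = (-5 + 4)² = (-1)² = 1)
-2968 + V(-48, Y(6)) = -2968 + 1 = -2967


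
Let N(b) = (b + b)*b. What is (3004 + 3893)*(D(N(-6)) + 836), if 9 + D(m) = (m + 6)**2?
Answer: 47665167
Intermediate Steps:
N(b) = 2*b**2 (N(b) = (2*b)*b = 2*b**2)
D(m) = -9 + (6 + m)**2 (D(m) = -9 + (m + 6)**2 = -9 + (6 + m)**2)
(3004 + 3893)*(D(N(-6)) + 836) = (3004 + 3893)*((-9 + (6 + 2*(-6)**2)**2) + 836) = 6897*((-9 + (6 + 2*36)**2) + 836) = 6897*((-9 + (6 + 72)**2) + 836) = 6897*((-9 + 78**2) + 836) = 6897*((-9 + 6084) + 836) = 6897*(6075 + 836) = 6897*6911 = 47665167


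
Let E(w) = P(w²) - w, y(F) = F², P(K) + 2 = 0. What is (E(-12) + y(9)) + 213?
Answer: 304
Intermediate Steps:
P(K) = -2 (P(K) = -2 + 0 = -2)
E(w) = -2 - w
(E(-12) + y(9)) + 213 = ((-2 - 1*(-12)) + 9²) + 213 = ((-2 + 12) + 81) + 213 = (10 + 81) + 213 = 91 + 213 = 304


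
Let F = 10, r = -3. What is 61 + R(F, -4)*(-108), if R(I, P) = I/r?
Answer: 421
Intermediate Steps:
R(I, P) = -I/3 (R(I, P) = I/(-3) = I*(-⅓) = -I/3)
61 + R(F, -4)*(-108) = 61 - ⅓*10*(-108) = 61 - 10/3*(-108) = 61 + 360 = 421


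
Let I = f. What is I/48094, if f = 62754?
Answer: 31377/24047 ≈ 1.3048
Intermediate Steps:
I = 62754
I/48094 = 62754/48094 = 62754*(1/48094) = 31377/24047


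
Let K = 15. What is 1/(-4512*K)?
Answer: -1/67680 ≈ -1.4775e-5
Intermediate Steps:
1/(-4512*K) = 1/(-4512*15) = 1/(-67680) = -1/67680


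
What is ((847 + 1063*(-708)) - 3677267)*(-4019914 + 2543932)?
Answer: 6537159701568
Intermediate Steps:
((847 + 1063*(-708)) - 3677267)*(-4019914 + 2543932) = ((847 - 752604) - 3677267)*(-1475982) = (-751757 - 3677267)*(-1475982) = -4429024*(-1475982) = 6537159701568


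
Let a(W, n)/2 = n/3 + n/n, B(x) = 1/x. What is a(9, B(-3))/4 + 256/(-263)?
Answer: -1252/2367 ≈ -0.52894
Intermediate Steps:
a(W, n) = 2 + 2*n/3 (a(W, n) = 2*(n/3 + n/n) = 2*(n*(⅓) + 1) = 2*(n/3 + 1) = 2*(1 + n/3) = 2 + 2*n/3)
a(9, B(-3))/4 + 256/(-263) = (2 + (⅔)/(-3))/4 + 256/(-263) = (2 + (⅔)*(-⅓))*(¼) + 256*(-1/263) = (2 - 2/9)*(¼) - 256/263 = (16/9)*(¼) - 256/263 = 4/9 - 256/263 = -1252/2367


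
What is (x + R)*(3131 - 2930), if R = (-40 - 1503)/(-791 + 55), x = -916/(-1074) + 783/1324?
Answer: 31034829671/43607264 ≈ 711.69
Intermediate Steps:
x = 1026863/710988 (x = -916*(-1/1074) + 783*(1/1324) = 458/537 + 783/1324 = 1026863/710988 ≈ 1.4443)
R = 1543/736 (R = -1543/(-736) = -1543*(-1/736) = 1543/736 ≈ 2.0965)
(x + R)*(3131 - 2930) = (1026863/710988 + 1543/736)*(3131 - 2930) = (463206413/130821792)*201 = 31034829671/43607264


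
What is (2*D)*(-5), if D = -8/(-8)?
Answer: -10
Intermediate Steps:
D = 1 (D = -8*(-⅛) = 1)
(2*D)*(-5) = (2*1)*(-5) = 2*(-5) = -10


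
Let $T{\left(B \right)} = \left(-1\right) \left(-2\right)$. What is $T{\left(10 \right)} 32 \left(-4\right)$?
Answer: $-256$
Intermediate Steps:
$T{\left(B \right)} = 2$
$T{\left(10 \right)} 32 \left(-4\right) = 2 \cdot 32 \left(-4\right) = 64 \left(-4\right) = -256$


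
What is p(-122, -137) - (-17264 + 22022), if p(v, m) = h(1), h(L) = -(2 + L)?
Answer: -4761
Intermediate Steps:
h(L) = -2 - L
p(v, m) = -3 (p(v, m) = -2 - 1*1 = -2 - 1 = -3)
p(-122, -137) - (-17264 + 22022) = -3 - (-17264 + 22022) = -3 - 1*4758 = -3 - 4758 = -4761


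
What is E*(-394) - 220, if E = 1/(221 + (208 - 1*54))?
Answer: -82894/375 ≈ -221.05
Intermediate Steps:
E = 1/375 (E = 1/(221 + (208 - 54)) = 1/(221 + 154) = 1/375 ≈ 0.0026667)
E*(-394) - 220 = (1/375)*(-394) - 220 = -394/375 - 220 = -82894/375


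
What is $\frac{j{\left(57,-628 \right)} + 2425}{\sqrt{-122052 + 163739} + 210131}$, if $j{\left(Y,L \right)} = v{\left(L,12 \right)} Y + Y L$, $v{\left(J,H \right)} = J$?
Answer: $- \frac{14534130877}{44154995474} + \frac{69167 \sqrt{41687}}{44154995474} \approx -0.32884$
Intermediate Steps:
$j{\left(Y,L \right)} = 2 L Y$ ($j{\left(Y,L \right)} = L Y + Y L = L Y + L Y = 2 L Y$)
$\frac{j{\left(57,-628 \right)} + 2425}{\sqrt{-122052 + 163739} + 210131} = \frac{2 \left(-628\right) 57 + 2425}{\sqrt{-122052 + 163739} + 210131} = \frac{-71592 + 2425}{\sqrt{41687} + 210131} = - \frac{69167}{210131 + \sqrt{41687}}$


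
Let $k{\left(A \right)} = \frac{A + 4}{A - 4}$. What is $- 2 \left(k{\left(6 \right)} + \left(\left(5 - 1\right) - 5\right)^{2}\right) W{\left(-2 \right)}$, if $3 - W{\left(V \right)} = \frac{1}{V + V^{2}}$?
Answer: $-30$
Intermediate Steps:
$k{\left(A \right)} = \frac{4 + A}{-4 + A}$
$W{\left(V \right)} = 3 - \frac{1}{V + V^{2}}$
$- 2 \left(k{\left(6 \right)} + \left(\left(5 - 1\right) - 5\right)^{2}\right) W{\left(-2 \right)} = - 2 \left(\frac{4 + 6}{-4 + 6} + \left(\left(5 - 1\right) - 5\right)^{2}\right) \frac{-1 + 3 \left(-2\right) + 3 \left(-2\right)^{2}}{\left(-2\right) \left(1 - 2\right)} = - 2 \left(\frac{1}{2} \cdot 10 + \left(4 - 5\right)^{2}\right) \left(- \frac{-1 - 6 + 3 \cdot 4}{2 \left(-1\right)}\right) = - 2 \left(\frac{1}{2} \cdot 10 + \left(-1\right)^{2}\right) \left(\left(- \frac{1}{2}\right) \left(-1\right) \left(-1 - 6 + 12\right)\right) = - 2 \left(5 + 1\right) \left(\left(- \frac{1}{2}\right) \left(-1\right) 5\right) = \left(-2\right) 6 \cdot \frac{5}{2} = \left(-12\right) \frac{5}{2} = -30$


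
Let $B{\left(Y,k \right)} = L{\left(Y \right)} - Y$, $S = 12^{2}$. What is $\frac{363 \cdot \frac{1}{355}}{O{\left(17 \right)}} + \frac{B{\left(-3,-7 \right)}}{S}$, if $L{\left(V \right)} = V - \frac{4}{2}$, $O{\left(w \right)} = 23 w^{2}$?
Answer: $- \frac{2333549}{169897320} \approx -0.013735$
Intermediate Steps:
$L{\left(V \right)} = -2 + V$ ($L{\left(V \right)} = V - 4 \cdot \frac{1}{2} = V - 2 = -2 + V$)
$S = 144$
$B{\left(Y,k \right)} = -2$ ($B{\left(Y,k \right)} = \left(-2 + Y\right) - Y = -2$)
$\frac{363 \cdot \frac{1}{355}}{O{\left(17 \right)}} + \frac{B{\left(-3,-7 \right)}}{S} = \frac{363 \cdot \frac{1}{355}}{23 \cdot 17^{2}} - \frac{2}{144} = \frac{363 \cdot \frac{1}{355}}{23 \cdot 289} - \frac{1}{72} = \frac{363}{355 \cdot 6647} - \frac{1}{72} = \frac{363}{355} \cdot \frac{1}{6647} - \frac{1}{72} = \frac{363}{2359685} - \frac{1}{72} = - \frac{2333549}{169897320}$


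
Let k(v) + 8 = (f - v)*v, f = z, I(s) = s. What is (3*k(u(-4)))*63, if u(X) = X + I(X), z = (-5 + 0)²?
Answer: -51408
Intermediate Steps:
z = 25 (z = (-5)² = 25)
f = 25
u(X) = 2*X (u(X) = X + X = 2*X)
k(v) = -8 + v*(25 - v) (k(v) = -8 + (25 - v)*v = -8 + v*(25 - v))
(3*k(u(-4)))*63 = (3*(-8 - (2*(-4))² + 25*(2*(-4))))*63 = (3*(-8 - 1*(-8)² + 25*(-8)))*63 = (3*(-8 - 1*64 - 200))*63 = (3*(-8 - 64 - 200))*63 = (3*(-272))*63 = -816*63 = -51408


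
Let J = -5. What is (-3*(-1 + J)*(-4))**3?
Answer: -373248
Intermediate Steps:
(-3*(-1 + J)*(-4))**3 = (-3*(-1 - 5)*(-4))**3 = (-(-18)*(-4))**3 = (-3*24)**3 = (-72)**3 = -373248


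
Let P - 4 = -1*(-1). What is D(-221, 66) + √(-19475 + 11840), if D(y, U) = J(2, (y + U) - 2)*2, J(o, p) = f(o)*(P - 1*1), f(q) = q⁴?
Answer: 128 + I*√7635 ≈ 128.0 + 87.379*I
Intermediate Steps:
P = 5 (P = 4 - 1*(-1) = 4 + 1 = 5)
J(o, p) = 4*o⁴ (J(o, p) = o⁴*(5 - 1*1) = o⁴*(5 - 1) = o⁴*4 = 4*o⁴)
D(y, U) = 128 (D(y, U) = (4*2⁴)*2 = (4*16)*2 = 64*2 = 128)
D(-221, 66) + √(-19475 + 11840) = 128 + √(-19475 + 11840) = 128 + √(-7635) = 128 + I*√7635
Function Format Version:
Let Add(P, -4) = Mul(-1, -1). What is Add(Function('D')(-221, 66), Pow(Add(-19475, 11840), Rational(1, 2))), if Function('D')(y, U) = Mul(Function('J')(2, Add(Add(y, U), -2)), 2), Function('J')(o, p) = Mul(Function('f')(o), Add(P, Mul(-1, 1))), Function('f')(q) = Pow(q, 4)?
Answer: Add(128, Mul(I, Pow(7635, Rational(1, 2)))) ≈ Add(128.00, Mul(87.379, I))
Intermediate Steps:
P = 5 (P = Add(4, Mul(-1, -1)) = Add(4, 1) = 5)
Function('J')(o, p) = Mul(4, Pow(o, 4)) (Function('J')(o, p) = Mul(Pow(o, 4), Add(5, Mul(-1, 1))) = Mul(Pow(o, 4), Add(5, -1)) = Mul(Pow(o, 4), 4) = Mul(4, Pow(o, 4)))
Function('D')(y, U) = 128 (Function('D')(y, U) = Mul(Mul(4, Pow(2, 4)), 2) = Mul(Mul(4, 16), 2) = Mul(64, 2) = 128)
Add(Function('D')(-221, 66), Pow(Add(-19475, 11840), Rational(1, 2))) = Add(128, Pow(Add(-19475, 11840), Rational(1, 2))) = Add(128, Pow(-7635, Rational(1, 2))) = Add(128, Mul(I, Pow(7635, Rational(1, 2))))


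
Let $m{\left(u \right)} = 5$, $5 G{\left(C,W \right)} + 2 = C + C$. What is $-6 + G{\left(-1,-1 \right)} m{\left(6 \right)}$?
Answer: $-10$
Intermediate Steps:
$G{\left(C,W \right)} = - \frac{2}{5} + \frac{2 C}{5}$ ($G{\left(C,W \right)} = - \frac{2}{5} + \frac{C + C}{5} = - \frac{2}{5} + \frac{2 C}{5}$)
$-6 + G{\left(-1,-1 \right)} m{\left(6 \right)} = -6 + \left(- \frac{2}{5} + \frac{2}{5} \left(-1\right)\right) 5 = -6 + \left(- \frac{2}{5} - \frac{2}{5}\right) 5 = -6 - 4 = -10$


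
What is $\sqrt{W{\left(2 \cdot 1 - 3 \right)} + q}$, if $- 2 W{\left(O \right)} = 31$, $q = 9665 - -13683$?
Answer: $\frac{3 \sqrt{10370}}{2} \approx 152.75$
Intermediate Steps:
$q = 23348$ ($q = 9665 + 13683 = 23348$)
$W{\left(O \right)} = - \frac{31}{2}$ ($W{\left(O \right)} = \left(- \frac{1}{2}\right) 31 = - \frac{31}{2}$)
$\sqrt{W{\left(2 \cdot 1 - 3 \right)} + q} = \sqrt{- \frac{31}{2} + 23348} = \sqrt{\frac{46665}{2}} = \frac{3 \sqrt{10370}}{2}$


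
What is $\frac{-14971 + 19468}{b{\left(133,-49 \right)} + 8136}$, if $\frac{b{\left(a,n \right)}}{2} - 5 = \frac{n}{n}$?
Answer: $\frac{1499}{2716} \approx 0.55191$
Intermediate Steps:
$b{\left(a,n \right)} = 12$ ($b{\left(a,n \right)} = 10 + 2 \frac{n}{n} = 10 + 2 \cdot 1 = 10 + 2 = 12$)
$\frac{-14971 + 19468}{b{\left(133,-49 \right)} + 8136} = \frac{-14971 + 19468}{12 + 8136} = \frac{4497}{8148} = 4497 \cdot \frac{1}{8148} = \frac{1499}{2716}$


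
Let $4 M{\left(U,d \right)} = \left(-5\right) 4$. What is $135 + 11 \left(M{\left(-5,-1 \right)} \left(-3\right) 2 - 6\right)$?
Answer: $399$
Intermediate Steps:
$M{\left(U,d \right)} = -5$ ($M{\left(U,d \right)} = \frac{\left(-5\right) 4}{4} = \frac{1}{4} \left(-20\right) = -5$)
$135 + 11 \left(M{\left(-5,-1 \right)} \left(-3\right) 2 - 6\right) = 135 + 11 \left(\left(-5\right) \left(-3\right) 2 - 6\right) = 135 + 11 \left(15 \cdot 2 - 6\right) = 135 + 11 \left(30 - 6\right) = 135 + 11 \cdot 24 = 135 + 264 = 399$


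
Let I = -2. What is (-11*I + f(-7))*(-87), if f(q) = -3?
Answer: -1653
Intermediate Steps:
(-11*I + f(-7))*(-87) = (-11*(-2) - 3)*(-87) = (22 - 3)*(-87) = 19*(-87) = -1653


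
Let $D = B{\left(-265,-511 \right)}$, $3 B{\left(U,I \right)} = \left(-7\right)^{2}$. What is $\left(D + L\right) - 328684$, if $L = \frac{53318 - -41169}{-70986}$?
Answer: $- \frac{23330897473}{70986} \approx -3.2867 \cdot 10^{5}$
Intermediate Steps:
$B{\left(U,I \right)} = \frac{49}{3}$ ($B{\left(U,I \right)} = \frac{\left(-7\right)^{2}}{3} = \frac{1}{3} \cdot 49 = \frac{49}{3}$)
$D = \frac{49}{3} \approx 16.333$
$L = - \frac{94487}{70986}$ ($L = \left(53318 + 41169\right) \left(- \frac{1}{70986}\right) = 94487 \left(- \frac{1}{70986}\right) = - \frac{94487}{70986} \approx -1.3311$)
$\left(D + L\right) - 328684 = \left(\frac{49}{3} - \frac{94487}{70986}\right) - 328684 = \frac{1064951}{70986} - 328684 = - \frac{23330897473}{70986}$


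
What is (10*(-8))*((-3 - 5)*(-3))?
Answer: -1920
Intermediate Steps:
(10*(-8))*((-3 - 5)*(-3)) = -(-640)*(-3) = -80*24 = -1920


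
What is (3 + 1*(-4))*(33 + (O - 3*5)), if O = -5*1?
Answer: -13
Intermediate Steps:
O = -5
(3 + 1*(-4))*(33 + (O - 3*5)) = (3 + 1*(-4))*(33 + (-5 - 3*5)) = (3 - 4)*(33 + (-5 - 15)) = -(33 - 20) = -1*13 = -13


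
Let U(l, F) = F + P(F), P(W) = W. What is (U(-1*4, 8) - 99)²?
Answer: 6889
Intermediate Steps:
U(l, F) = 2*F (U(l, F) = F + F = 2*F)
(U(-1*4, 8) - 99)² = (2*8 - 99)² = (16 - 99)² = (-83)² = 6889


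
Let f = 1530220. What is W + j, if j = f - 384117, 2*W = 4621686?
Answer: 3456946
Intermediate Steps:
W = 2310843 (W = (½)*4621686 = 2310843)
j = 1146103 (j = 1530220 - 384117 = 1146103)
W + j = 2310843 + 1146103 = 3456946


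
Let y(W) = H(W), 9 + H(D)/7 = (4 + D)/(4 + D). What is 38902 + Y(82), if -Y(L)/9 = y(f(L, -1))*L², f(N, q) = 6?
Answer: 3427798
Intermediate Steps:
H(D) = -56 (H(D) = -63 + 7*((4 + D)/(4 + D)) = -63 + 7*1 = -63 + 7 = -56)
y(W) = -56
Y(L) = 504*L² (Y(L) = -(-504)*L² = 504*L²)
38902 + Y(82) = 38902 + 504*82² = 38902 + 504*6724 = 38902 + 3388896 = 3427798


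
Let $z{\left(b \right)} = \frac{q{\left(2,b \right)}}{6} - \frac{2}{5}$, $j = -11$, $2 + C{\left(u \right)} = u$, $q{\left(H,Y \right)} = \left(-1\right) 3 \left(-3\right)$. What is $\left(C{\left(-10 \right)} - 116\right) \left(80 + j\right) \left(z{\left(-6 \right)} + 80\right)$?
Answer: $- \frac{3581376}{5} \approx -7.1628 \cdot 10^{5}$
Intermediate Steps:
$q{\left(H,Y \right)} = 9$ ($q{\left(H,Y \right)} = \left(-3\right) \left(-3\right) = 9$)
$C{\left(u \right)} = -2 + u$
$z{\left(b \right)} = \frac{11}{10}$ ($z{\left(b \right)} = \frac{9}{6} - \frac{2}{5} = 9 \cdot \frac{1}{6} - \frac{2}{5} = \frac{3}{2} - \frac{2}{5} = \frac{11}{10}$)
$\left(C{\left(-10 \right)} - 116\right) \left(80 + j\right) \left(z{\left(-6 \right)} + 80\right) = \left(\left(-2 - 10\right) - 116\right) \left(80 - 11\right) \left(\frac{11}{10} + 80\right) = \left(-12 - 116\right) 69 \cdot \frac{811}{10} = \left(-128\right) \frac{55959}{10} = - \frac{3581376}{5}$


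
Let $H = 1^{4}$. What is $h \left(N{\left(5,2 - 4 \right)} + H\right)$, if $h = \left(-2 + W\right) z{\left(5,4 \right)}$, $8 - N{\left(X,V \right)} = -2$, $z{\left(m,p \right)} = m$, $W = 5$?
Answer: $165$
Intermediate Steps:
$N{\left(X,V \right)} = 10$ ($N{\left(X,V \right)} = 8 - -2 = 8 + 2 = 10$)
$H = 1$
$h = 15$ ($h = \left(-2 + 5\right) 5 = 3 \cdot 5 = 15$)
$h \left(N{\left(5,2 - 4 \right)} + H\right) = 15 \left(10 + 1\right) = 15 \cdot 11 = 165$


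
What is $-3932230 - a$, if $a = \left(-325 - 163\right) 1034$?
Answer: $-3427638$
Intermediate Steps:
$a = -504592$ ($a = \left(-488\right) 1034 = -504592$)
$-3932230 - a = -3932230 - -504592 = -3932230 + 504592 = -3427638$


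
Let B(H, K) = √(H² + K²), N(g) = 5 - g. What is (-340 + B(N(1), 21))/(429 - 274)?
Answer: -68/31 + √457/155 ≈ -2.0556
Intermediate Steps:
(-340 + B(N(1), 21))/(429 - 274) = (-340 + √((5 - 1*1)² + 21²))/(429 - 274) = (-340 + √((5 - 1)² + 441))/155 = (-340 + √(4² + 441))*(1/155) = (-340 + √(16 + 441))*(1/155) = (-340 + √457)*(1/155) = -68/31 + √457/155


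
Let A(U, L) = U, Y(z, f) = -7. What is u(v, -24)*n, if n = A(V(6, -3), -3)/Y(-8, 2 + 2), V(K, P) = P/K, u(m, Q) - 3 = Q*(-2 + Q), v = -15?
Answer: 627/14 ≈ 44.786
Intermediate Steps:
u(m, Q) = 3 + Q*(-2 + Q)
n = 1/14 (n = -3/6/(-7) = -3*1/6*(-1/7) = -1/2*(-1/7) = 1/14 ≈ 0.071429)
u(v, -24)*n = (3 + (-24)**2 - 2*(-24))*(1/14) = (3 + 576 + 48)*(1/14) = 627*(1/14) = 627/14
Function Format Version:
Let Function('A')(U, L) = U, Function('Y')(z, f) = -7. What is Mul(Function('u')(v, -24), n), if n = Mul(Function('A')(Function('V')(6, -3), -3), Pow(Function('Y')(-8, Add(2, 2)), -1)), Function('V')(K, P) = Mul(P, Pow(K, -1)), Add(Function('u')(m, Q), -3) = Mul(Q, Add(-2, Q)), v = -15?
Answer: Rational(627, 14) ≈ 44.786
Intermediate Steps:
Function('u')(m, Q) = Add(3, Mul(Q, Add(-2, Q)))
n = Rational(1, 14) (n = Mul(Mul(-3, Pow(6, -1)), Pow(-7, -1)) = Mul(Mul(-3, Rational(1, 6)), Rational(-1, 7)) = Mul(Rational(-1, 2), Rational(-1, 7)) = Rational(1, 14) ≈ 0.071429)
Mul(Function('u')(v, -24), n) = Mul(Add(3, Pow(-24, 2), Mul(-2, -24)), Rational(1, 14)) = Mul(Add(3, 576, 48), Rational(1, 14)) = Mul(627, Rational(1, 14)) = Rational(627, 14)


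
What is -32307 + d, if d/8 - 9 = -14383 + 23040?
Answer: 37021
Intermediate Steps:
d = 69328 (d = 72 + 8*(-14383 + 23040) = 72 + 8*8657 = 72 + 69256 = 69328)
-32307 + d = -32307 + 69328 = 37021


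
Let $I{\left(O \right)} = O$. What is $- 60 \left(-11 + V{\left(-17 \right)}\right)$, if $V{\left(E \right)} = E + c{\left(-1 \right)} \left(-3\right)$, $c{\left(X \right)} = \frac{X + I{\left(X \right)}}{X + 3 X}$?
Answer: $1770$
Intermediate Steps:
$c{\left(X \right)} = \frac{1}{2}$ ($c{\left(X \right)} = \frac{X + X}{X + 3 X} = \frac{2 X}{4 X} = 2 X \frac{1}{4 X} = \frac{1}{2}$)
$V{\left(E \right)} = - \frac{3}{2} + E$ ($V{\left(E \right)} = E + \frac{1}{2} \left(-3\right) = E - \frac{3}{2} = - \frac{3}{2} + E$)
$- 60 \left(-11 + V{\left(-17 \right)}\right) = - 60 \left(-11 - \frac{37}{2}\right) = \left(-60\right) \left(- \frac{59}{2}\right) = 1770$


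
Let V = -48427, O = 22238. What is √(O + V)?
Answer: I*√26189 ≈ 161.83*I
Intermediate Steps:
√(O + V) = √(22238 - 48427) = √(-26189) = I*√26189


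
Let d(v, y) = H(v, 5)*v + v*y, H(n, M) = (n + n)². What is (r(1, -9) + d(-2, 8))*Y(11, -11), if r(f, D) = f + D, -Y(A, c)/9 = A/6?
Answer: 924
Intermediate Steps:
Y(A, c) = -3*A/2 (Y(A, c) = -9*A/6 = -3*A/2)
H(n, M) = 4*n² (H(n, M) = (2*n)² = 4*n²)
d(v, y) = 4*v³ + v*y (d(v, y) = (4*v²)*v + v*y = 4*v³ + v*y)
r(f, D) = D + f
(r(1, -9) + d(-2, 8))*Y(11, -11) = ((-9 + 1) - 2*(8 + 4*(-2)²))*(-3/2*11) = (-8 - 2*(8 + 4*4))*(-33/2) = (-8 - 2*(8 + 16))*(-33/2) = (-8 - 2*24)*(-33/2) = (-8 - 48)*(-33/2) = -56*(-33/2) = 924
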